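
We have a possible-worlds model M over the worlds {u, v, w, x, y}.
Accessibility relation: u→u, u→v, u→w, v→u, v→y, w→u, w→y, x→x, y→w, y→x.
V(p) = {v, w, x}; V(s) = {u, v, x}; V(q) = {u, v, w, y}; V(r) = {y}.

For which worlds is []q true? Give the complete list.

u, v, w

Let φ = []q. Evaluate φ at each world:
  u (successors {u, v, w}): φ is true.
  v (successors {u, y}): φ is true.
  w (successors {u, y}): φ is true.
  x (successors {x}): φ is false.
  y (successors {w, x}): φ is false.
For instance, at v:
  At v: []q requires q at every successor {u, y}.
    At u: q is true.
    At y: q is true.
  So []q is true at v.
Satisfying worlds: {u, v, w}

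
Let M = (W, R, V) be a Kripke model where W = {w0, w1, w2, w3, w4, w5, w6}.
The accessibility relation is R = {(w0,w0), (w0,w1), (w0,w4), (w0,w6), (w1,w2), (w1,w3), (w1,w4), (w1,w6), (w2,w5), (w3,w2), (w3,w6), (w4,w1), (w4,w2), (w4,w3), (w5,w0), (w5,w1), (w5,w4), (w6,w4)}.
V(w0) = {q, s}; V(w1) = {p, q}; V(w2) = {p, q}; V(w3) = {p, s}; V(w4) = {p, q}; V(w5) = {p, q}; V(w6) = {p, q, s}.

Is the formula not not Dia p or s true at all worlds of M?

Yes

Let φ = not not Dia p or s. Evaluate φ at each world:
  w0 (successors {w0, w1, w4, w6}): φ is true.
  w1 (successors {w2, w3, w4, w6}): φ is true.
  w2 (successors {w5}): φ is true.
  w3 (successors {w2, w6}): φ is true.
  w4 (successors {w1, w2, w3}): φ is true.
  w5 (successors {w0, w1, w4}): φ is true.
  w6 (successors {w4}): φ is true.
For instance, at w2:
  At w2: not not Dia p is true, s is false, so not not Dia p or s is true.
    At w2: not Dia p is false, so not not Dia p is true.
      At w2: Dia p is true, so not Dia p is false.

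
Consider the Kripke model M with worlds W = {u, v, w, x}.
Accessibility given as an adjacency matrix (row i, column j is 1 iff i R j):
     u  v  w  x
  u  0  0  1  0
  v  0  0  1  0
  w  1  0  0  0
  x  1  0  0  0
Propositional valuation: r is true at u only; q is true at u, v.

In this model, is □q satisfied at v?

No

Recall that □ψ holds at a world iff ψ holds at every accessible world, and ◇ψ holds iff ψ holds at some accessible world.
At v: □q requires q at every successor {w}.
  q fails at w, so □q is false at v.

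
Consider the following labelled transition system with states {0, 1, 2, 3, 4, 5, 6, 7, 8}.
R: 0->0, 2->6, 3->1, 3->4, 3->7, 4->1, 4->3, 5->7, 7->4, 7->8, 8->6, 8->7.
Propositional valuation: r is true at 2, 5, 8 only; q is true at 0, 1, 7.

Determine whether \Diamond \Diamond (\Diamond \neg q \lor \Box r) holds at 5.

Yes

At 5: \Diamond \Diamond (\Diamond \neg q \lor \Box r) requires \Diamond (\Diamond \neg q \lor \Box r) at some successor in {7}.
  \Diamond (\Diamond \neg q \lor \Box r) holds at 7, so \Diamond \Diamond (\Diamond \neg q \lor \Box r) is true at 5.
    At 7: \Diamond (\Diamond \neg q \lor \Box r) requires \Diamond \neg q \lor \Box r at some successor in {4, 8}.
      \Diamond \neg q \lor \Box r holds at 4, so \Diamond (\Diamond \neg q \lor \Box r) is true at 7.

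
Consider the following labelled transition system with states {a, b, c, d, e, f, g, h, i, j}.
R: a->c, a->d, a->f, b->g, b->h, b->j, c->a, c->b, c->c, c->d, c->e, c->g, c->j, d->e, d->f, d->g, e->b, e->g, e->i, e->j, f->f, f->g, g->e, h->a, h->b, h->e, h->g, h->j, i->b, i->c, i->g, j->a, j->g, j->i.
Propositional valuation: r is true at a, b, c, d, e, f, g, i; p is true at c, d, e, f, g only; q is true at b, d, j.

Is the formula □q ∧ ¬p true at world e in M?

At e: □q is false, ¬p is false, so □q ∧ ¬p is false.
  At e: □q requires q at every successor {b, g, i, j}.
    q fails at g, so □q is false at e.

No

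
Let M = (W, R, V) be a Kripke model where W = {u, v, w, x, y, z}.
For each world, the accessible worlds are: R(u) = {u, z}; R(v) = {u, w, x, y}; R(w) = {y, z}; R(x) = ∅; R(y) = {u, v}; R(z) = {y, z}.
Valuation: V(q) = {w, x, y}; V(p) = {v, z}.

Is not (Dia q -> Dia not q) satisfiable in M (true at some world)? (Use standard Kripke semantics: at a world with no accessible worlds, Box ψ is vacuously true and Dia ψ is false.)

No

Recall that Dia ψ holds at a world iff ψ holds at some accessible world.
Let φ = not (Dia q -> Dia not q). Evaluate φ at each world:
  u (successors {u, z}): φ is false.
  v (successors {u, w, x, y}): φ is false.
  w (successors {y, z}): φ is false.
  x (successors ∅): φ is false.
  y (successors {u, v}): φ is false.
  z (successors {y, z}): φ is false.
For instance, at u:
  At u: Dia q -> Dia not q is true, so not (Dia q -> Dia not q) is false.
    At u: Dia q is false, Dia not q is true, so Dia q -> Dia not q is true.
      At u: Dia q requires q at some successor in {u, z}.
        At u: q is false.
        At z: q is false.
      So Dia q is false at u.
      At u: Dia not q requires not q at some successor in {u, z}.
        not q holds at u, so Dia not q is true at u.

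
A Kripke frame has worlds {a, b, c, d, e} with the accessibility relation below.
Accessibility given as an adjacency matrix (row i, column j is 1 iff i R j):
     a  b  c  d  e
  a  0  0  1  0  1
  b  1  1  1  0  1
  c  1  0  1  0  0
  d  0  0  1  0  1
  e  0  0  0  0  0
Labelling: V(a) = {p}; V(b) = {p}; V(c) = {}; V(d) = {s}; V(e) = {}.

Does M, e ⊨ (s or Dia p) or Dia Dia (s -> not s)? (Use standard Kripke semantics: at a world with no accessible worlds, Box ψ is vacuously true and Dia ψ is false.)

No

At e: s or Dia p is false, Dia Dia (s -> not s) is false, so (s or Dia p) or Dia Dia (s -> not s) is false.
  At e: s is false, Dia p is false, so s or Dia p is false.
    At e: no accessible worlds, so Dia p is false.
  At e: no accessible worlds, so Dia Dia (s -> not s) is false.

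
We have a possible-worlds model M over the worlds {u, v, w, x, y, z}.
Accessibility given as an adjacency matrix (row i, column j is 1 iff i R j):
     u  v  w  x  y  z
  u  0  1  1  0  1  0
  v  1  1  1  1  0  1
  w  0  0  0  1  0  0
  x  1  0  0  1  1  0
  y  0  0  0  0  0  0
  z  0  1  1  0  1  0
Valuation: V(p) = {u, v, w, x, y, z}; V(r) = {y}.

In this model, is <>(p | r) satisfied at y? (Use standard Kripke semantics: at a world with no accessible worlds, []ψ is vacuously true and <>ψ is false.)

Recall that <>ψ holds at a world iff ψ holds at some accessible world.
At y: no accessible worlds, so <>(p | r) is false.

No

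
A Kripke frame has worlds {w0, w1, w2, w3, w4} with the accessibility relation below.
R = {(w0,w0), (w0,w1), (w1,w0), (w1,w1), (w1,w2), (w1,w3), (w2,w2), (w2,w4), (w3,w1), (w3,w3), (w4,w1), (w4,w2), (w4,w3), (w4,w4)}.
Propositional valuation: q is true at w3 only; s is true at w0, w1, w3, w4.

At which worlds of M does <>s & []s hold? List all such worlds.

w0, w3

Let φ = <>s & []s. Evaluate φ at each world:
  w0 (successors {w0, w1}): φ is true.
  w1 (successors {w0, w1, w2, w3}): φ is false.
  w2 (successors {w2, w4}): φ is false.
  w3 (successors {w1, w3}): φ is true.
  w4 (successors {w1, w2, w3, w4}): φ is false.
For instance, at w0:
  At w0: <>s is true, []s is true, so <>s & []s is true.
    At w0: <>s requires s at some successor in {w0, w1}.
      s holds at w0, so <>s is true at w0.
    At w0: []s requires s at every successor {w0, w1}.
      At w0: s is true.
      At w1: s is true.
    So []s is true at w0.
Satisfying worlds: {w0, w3}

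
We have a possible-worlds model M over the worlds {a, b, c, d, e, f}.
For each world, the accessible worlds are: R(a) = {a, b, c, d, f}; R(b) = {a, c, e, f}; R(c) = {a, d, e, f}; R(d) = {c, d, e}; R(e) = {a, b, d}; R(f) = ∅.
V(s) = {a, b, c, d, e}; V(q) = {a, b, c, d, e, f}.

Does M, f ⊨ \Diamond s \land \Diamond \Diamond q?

No

At f: \Diamond s is false, \Diamond \Diamond q is false, so \Diamond s \land \Diamond \Diamond q is false.
  At f: no accessible worlds, so \Diamond s is false.
  At f: no accessible worlds, so \Diamond \Diamond q is false.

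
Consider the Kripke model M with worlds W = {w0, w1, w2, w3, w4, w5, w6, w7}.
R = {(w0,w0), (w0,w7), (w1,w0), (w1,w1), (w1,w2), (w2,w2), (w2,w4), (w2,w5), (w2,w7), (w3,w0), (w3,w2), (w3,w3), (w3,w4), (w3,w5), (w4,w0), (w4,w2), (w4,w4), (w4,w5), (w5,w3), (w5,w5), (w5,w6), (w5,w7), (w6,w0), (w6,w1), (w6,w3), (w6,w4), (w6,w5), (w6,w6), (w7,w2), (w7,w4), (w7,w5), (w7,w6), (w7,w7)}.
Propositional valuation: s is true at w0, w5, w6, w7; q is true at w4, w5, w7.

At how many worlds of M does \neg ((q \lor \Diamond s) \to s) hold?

Let φ = \neg ((q \lor \Diamond s) \to s). Evaluate φ at each world:
  w0 (successors {w0, w7}): φ is false.
  w1 (successors {w0, w1, w2}): φ is true.
  w2 (successors {w2, w4, w5, w7}): φ is true.
  w3 (successors {w0, w2, w3, w4, w5}): φ is true.
  w4 (successors {w0, w2, w4, w5}): φ is true.
  w5 (successors {w3, w5, w6, w7}): φ is false.
  w6 (successors {w0, w1, w3, w4, w5, w6}): φ is false.
  w7 (successors {w2, w4, w5, w6, w7}): φ is false.
For instance, at w5:
  At w5: (q \lor \Diamond s) \to s is true, so \neg ((q \lor \Diamond s) \to s) is false.
    At w5: q \lor \Diamond s is true, s is true, so (q \lor \Diamond s) \to s is true.
      At w5: q is true, \Diamond s is true, so q \lor \Diamond s is true.
Satisfying worlds: {w1, w2, w3, w4}

4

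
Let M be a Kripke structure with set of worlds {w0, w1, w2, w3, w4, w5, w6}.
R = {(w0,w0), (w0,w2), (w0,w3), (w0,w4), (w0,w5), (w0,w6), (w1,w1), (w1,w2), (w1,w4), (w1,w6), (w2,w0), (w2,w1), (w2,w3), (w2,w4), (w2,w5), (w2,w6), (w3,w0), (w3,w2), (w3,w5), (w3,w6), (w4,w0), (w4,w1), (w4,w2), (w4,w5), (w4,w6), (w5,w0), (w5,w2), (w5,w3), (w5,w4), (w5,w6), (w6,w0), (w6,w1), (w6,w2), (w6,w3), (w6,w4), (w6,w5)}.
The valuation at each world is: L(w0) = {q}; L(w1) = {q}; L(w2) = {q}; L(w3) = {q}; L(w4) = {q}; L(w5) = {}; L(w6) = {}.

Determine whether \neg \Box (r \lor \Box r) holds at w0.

At w0: \Box (r \lor \Box r) is false, so \neg \Box (r \lor \Box r) is true.
  At w0: \Box (r \lor \Box r) requires r \lor \Box r at every successor {w0, w2, w3, w4, w5, w6}.
    r \lor \Box r fails at w0, so \Box (r \lor \Box r) is false at w0.
      At w0: r is false, \Box r is false, so r \lor \Box r is false.

Yes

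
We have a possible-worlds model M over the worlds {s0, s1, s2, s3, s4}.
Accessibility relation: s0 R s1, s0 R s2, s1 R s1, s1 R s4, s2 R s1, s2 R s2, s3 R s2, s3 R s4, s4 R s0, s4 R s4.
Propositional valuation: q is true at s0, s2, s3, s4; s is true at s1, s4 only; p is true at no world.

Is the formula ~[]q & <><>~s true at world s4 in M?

No

Recall that []ψ holds at a world iff ψ holds at every accessible world, and <>ψ holds iff ψ holds at some accessible world.
At s4: ~[]q is false, <><>~s is true, so ~[]q & <><>~s is false.
  At s4: []q is true, so ~[]q is false.
    At s4: []q requires q at every successor {s0, s4}.
      At s0: q is true.
      At s4: q is true.
    So []q is true at s4.
  At s4: <><>~s requires <>~s at some successor in {s0, s4}.
    <>~s holds at s0, so <><>~s is true at s4.
      At s0: <>~s requires ~s at some successor in {s1, s2}.
        ~s holds at s2, so <>~s is true at s0.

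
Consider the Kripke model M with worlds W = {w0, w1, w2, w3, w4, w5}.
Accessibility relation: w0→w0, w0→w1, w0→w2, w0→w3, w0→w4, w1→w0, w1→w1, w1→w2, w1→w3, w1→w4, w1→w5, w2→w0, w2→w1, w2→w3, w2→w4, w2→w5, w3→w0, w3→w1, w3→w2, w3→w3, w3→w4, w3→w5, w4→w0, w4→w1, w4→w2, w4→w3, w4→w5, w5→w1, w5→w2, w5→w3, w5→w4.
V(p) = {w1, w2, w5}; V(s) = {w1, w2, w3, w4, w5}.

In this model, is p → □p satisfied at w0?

Yes

At w0: p is false, □p is false, so p → □p is true.
  At w0: □p requires p at every successor {w0, w1, w2, w3, w4}.
    p fails at w0, so □p is false at w0.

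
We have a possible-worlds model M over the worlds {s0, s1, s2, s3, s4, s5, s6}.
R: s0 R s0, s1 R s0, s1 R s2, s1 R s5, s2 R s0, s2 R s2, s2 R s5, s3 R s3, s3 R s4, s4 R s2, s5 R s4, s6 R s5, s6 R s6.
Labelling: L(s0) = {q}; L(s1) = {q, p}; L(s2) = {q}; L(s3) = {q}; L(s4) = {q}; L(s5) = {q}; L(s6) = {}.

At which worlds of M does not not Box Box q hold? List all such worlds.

s0, s1, s2, s3, s4, s5

Recall that Box ψ holds at a world iff ψ holds at every accessible world, and Dia ψ holds iff ψ holds at some accessible world.
Let φ = not not Box Box q. Evaluate φ at each world:
  s0 (successors {s0}): φ is true.
  s1 (successors {s0, s2, s5}): φ is true.
  s2 (successors {s0, s2, s5}): φ is true.
  s3 (successors {s3, s4}): φ is true.
  s4 (successors {s2}): φ is true.
  s5 (successors {s4}): φ is true.
  s6 (successors {s5, s6}): φ is false.
For instance, at s1:
  At s1: not Box Box q is false, so not not Box Box q is true.
    At s1: Box Box q is true, so not Box Box q is false.
      At s1: Box Box q requires Box q at every successor {s0, s2, s5}.
        At s0: Box q is true.
        At s2: Box q is true.
        At s5: Box q is true.
      So Box Box q is true at s1.
Satisfying worlds: {s0, s1, s2, s3, s4, s5}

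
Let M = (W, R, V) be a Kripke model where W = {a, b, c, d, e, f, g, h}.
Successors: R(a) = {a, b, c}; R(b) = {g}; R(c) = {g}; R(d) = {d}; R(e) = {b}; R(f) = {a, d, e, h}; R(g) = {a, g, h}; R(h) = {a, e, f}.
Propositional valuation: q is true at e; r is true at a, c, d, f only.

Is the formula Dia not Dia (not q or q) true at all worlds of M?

Let φ = Dia not Dia (not q or q). Evaluate φ at each world:
  a (successors {a, b, c}): φ is false.
  b (successors {g}): φ is false.
  c (successors {g}): φ is false.
  d (successors {d}): φ is false.
  e (successors {b}): φ is false.
  f (successors {a, d, e, h}): φ is false.
  g (successors {a, g, h}): φ is false.
  h (successors {a, e, f}): φ is false.
Detail at a (counterexample):
  At a: Dia not Dia (not q or q) requires not Dia (not q or q) at some successor in {a, b, c}.
    At a: not Dia (not q or q) is false.
    At b: not Dia (not q or q) is false.
    At c: not Dia (not q or q) is false.
  So Dia not Dia (not q or q) is false at a.

No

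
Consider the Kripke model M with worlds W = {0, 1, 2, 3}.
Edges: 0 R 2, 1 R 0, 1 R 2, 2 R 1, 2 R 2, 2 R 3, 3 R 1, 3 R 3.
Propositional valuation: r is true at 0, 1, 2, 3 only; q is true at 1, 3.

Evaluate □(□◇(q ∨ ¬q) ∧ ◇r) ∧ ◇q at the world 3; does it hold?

At 3: □(□◇(q ∨ ¬q) ∧ ◇r) is true, ◇q is true, so □(□◇(q ∨ ¬q) ∧ ◇r) ∧ ◇q is true.
  At 3: □(□◇(q ∨ ¬q) ∧ ◇r) requires □◇(q ∨ ¬q) ∧ ◇r at every successor {1, 3}.
      At 1: □◇(q ∨ ¬q) is true, ◇r is true, so □◇(q ∨ ¬q) ∧ ◇r is true.
      At 3: □◇(q ∨ ¬q) is true, ◇r is true, so □◇(q ∨ ¬q) ∧ ◇r is true.
  So □(□◇(q ∨ ¬q) ∧ ◇r) is true at 3.
  At 3: ◇q requires q at some successor in {1, 3}.
    q holds at 1, so ◇q is true at 3.

Yes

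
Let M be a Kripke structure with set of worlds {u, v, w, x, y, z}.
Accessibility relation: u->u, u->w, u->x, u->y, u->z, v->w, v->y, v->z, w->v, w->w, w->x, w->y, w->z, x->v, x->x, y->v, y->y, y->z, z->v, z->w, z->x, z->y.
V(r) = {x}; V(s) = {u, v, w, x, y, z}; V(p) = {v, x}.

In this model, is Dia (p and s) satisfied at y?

Yes

At y: Dia (p and s) requires p and s at some successor in {v, y, z}.
  p and s holds at v, so Dia (p and s) is true at y.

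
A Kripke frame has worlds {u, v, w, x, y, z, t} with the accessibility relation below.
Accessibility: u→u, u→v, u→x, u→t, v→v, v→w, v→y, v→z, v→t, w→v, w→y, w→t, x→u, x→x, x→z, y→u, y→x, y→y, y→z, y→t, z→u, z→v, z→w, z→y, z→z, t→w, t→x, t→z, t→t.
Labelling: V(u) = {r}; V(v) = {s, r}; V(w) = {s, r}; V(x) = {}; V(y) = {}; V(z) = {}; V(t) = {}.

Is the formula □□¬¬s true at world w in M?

At w: □□¬¬s requires □¬¬s at every successor {v, y, t}.
  □¬¬s fails at v, so □□¬¬s is false at w.
    At v: □¬¬s requires ¬¬s at every successor {v, w, y, z, t}.
      ¬¬s fails at y, so □¬¬s is false at v.

No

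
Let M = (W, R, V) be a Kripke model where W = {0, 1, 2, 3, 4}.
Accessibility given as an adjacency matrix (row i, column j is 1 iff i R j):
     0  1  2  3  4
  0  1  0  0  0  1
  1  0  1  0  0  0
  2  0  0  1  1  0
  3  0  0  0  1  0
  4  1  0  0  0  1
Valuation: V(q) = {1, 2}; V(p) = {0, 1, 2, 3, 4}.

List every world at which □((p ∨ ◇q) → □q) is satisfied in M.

Let φ = □((p ∨ ◇q) → □q). Evaluate φ at each world:
  0 (successors {0, 4}): φ is false.
  1 (successors {1}): φ is true.
  2 (successors {2, 3}): φ is false.
  3 (successors {3}): φ is false.
  4 (successors {0, 4}): φ is false.
For instance, at 1:
  At 1: □((p ∨ ◇q) → □q) requires (p ∨ ◇q) → □q at every successor {1}.
      At 1: p ∨ ◇q is true, □q is true, so (p ∨ ◇q) → □q is true.
  So □((p ∨ ◇q) → □q) is true at 1.
Satisfying worlds: {1}

1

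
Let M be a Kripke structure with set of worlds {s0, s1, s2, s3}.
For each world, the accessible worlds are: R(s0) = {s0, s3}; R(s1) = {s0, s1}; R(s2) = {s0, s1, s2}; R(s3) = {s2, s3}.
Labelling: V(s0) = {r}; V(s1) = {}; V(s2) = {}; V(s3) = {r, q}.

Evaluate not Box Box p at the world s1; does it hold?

Recall that Box ψ holds at a world iff ψ holds at every accessible world, and Dia ψ holds iff ψ holds at some accessible world.
At s1: Box Box p is false, so not Box Box p is true.
  At s1: Box Box p requires Box p at every successor {s0, s1}.
    Box p fails at s0, so Box Box p is false at s1.
      At s0: Box p requires p at every successor {s0, s3}.
        p fails at s0, so Box p is false at s0.

Yes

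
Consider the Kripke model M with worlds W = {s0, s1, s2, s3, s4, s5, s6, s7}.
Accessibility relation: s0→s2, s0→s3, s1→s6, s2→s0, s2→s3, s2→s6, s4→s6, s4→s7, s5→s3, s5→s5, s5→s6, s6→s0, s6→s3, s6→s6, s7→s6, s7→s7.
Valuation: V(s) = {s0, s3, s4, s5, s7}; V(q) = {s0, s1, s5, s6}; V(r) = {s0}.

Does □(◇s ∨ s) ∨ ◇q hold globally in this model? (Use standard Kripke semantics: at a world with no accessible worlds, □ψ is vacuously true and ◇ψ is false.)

Yes

Let φ = □(◇s ∨ s) ∨ ◇q. Evaluate φ at each world:
  s0 (successors {s2, s3}): φ is true.
  s1 (successors {s6}): φ is true.
  s2 (successors {s0, s3, s6}): φ is true.
  s3 (successors ∅): φ is true.
  s4 (successors {s6, s7}): φ is true.
  s5 (successors {s3, s5, s6}): φ is true.
  s6 (successors {s0, s3, s6}): φ is true.
  s7 (successors {s6, s7}): φ is true.
For instance, at s7:
  At s7: □(◇s ∨ s) is true, ◇q is true, so □(◇s ∨ s) ∨ ◇q is true.
    At s7: □(◇s ∨ s) requires ◇s ∨ s at every successor {s6, s7}.
      At s6: ◇s ∨ s is true.
      At s7: ◇s ∨ s is true.
    So □(◇s ∨ s) is true at s7.
    At s7: ◇q requires q at some successor in {s6, s7}.
      q holds at s6, so ◇q is true at s7.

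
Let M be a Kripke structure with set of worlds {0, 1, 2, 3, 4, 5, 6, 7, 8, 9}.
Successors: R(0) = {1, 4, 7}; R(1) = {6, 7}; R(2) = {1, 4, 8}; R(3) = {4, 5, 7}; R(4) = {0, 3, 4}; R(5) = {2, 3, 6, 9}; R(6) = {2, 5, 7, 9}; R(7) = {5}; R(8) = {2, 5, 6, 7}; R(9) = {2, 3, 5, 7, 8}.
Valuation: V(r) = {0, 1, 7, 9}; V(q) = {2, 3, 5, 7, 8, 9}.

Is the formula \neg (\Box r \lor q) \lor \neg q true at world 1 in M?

Yes

Recall that \Box ψ holds at a world iff ψ holds at every accessible world, and \Diamond ψ holds iff ψ holds at some accessible world.
At 1: \neg (\Box r \lor q) is true, \neg q is true, so \neg (\Box r \lor q) \lor \neg q is true.
  At 1: \Box r \lor q is false, so \neg (\Box r \lor q) is true.
    At 1: \Box r is false, q is false, so \Box r \lor q is false.
      At 1: \Box r requires r at every successor {6, 7}.
        r fails at 6, so \Box r is false at 1.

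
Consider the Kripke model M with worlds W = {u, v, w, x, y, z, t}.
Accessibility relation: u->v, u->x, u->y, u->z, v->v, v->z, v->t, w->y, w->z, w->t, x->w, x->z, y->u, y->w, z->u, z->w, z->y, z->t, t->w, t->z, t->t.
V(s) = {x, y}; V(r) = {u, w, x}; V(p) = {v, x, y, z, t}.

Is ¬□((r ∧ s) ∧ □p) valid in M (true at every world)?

Yes

Let φ = ¬□((r ∧ s) ∧ □p). Evaluate φ at each world:
  u (successors {v, x, y, z}): φ is true.
  v (successors {v, z, t}): φ is true.
  w (successors {y, z, t}): φ is true.
  x (successors {w, z}): φ is true.
  y (successors {u, w}): φ is true.
  z (successors {u, w, y, t}): φ is true.
  t (successors {w, z, t}): φ is true.
For instance, at u:
  At u: □((r ∧ s) ∧ □p) is false, so ¬□((r ∧ s) ∧ □p) is true.
    At u: □((r ∧ s) ∧ □p) requires (r ∧ s) ∧ □p at every successor {v, x, y, z}.
      (r ∧ s) ∧ □p fails at v, so □((r ∧ s) ∧ □p) is false at u.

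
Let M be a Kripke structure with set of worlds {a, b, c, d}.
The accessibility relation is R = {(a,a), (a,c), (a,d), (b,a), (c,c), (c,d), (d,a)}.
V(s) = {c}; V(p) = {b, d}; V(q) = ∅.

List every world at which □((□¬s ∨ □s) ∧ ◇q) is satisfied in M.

Let φ = □((□¬s ∨ □s) ∧ ◇q). Evaluate φ at each world:
  a (successors {a, c, d}): φ is false.
  b (successors {a}): φ is false.
  c (successors {c, d}): φ is false.
  d (successors {a}): φ is false.
For instance, at c:
  At c: □((□¬s ∨ □s) ∧ ◇q) requires (□¬s ∨ □s) ∧ ◇q at every successor {c, d}.
    (□¬s ∨ □s) ∧ ◇q fails at c, so □((□¬s ∨ □s) ∧ ◇q) is false at c.
      At c: □¬s ∨ □s is false, ◇q is false, so (□¬s ∨ □s) ∧ ◇q is false.
Satisfying worlds: none.

none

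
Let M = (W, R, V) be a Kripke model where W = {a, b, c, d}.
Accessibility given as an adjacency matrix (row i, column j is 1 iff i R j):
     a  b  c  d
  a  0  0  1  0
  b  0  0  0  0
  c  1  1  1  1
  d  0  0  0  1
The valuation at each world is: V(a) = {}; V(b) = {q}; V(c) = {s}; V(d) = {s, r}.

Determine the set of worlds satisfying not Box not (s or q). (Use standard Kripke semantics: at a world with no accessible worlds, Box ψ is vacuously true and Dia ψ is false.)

Recall that Box ψ holds at a world iff ψ holds at every accessible world, and Dia ψ holds iff ψ holds at some accessible world.
Let φ = not Box not (s or q). Evaluate φ at each world:
  a (successors {c}): φ is true.
  b (successors ∅): φ is false.
  c (successors {a, b, c, d}): φ is true.
  d (successors {d}): φ is true.
For instance, at c:
  At c: Box not (s or q) is false, so not Box not (s or q) is true.
    At c: Box not (s or q) requires not (s or q) at every successor {a, b, c, d}.
      not (s or q) fails at b, so Box not (s or q) is false at c.
Satisfying worlds: {a, c, d}

a, c, d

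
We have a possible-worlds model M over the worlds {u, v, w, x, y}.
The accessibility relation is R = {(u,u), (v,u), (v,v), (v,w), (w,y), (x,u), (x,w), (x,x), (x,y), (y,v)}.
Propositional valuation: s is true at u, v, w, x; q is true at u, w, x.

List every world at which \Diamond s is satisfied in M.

u, v, x, y

Recall that \Diamond ψ holds at a world iff ψ holds at some accessible world.
Let φ = \Diamond s. Evaluate φ at each world:
  u (successors {u}): φ is true.
  v (successors {u, v, w}): φ is true.
  w (successors {y}): φ is false.
  x (successors {u, w, x, y}): φ is true.
  y (successors {v}): φ is true.
For instance, at x:
  At x: \Diamond s requires s at some successor in {u, w, x, y}.
    s holds at u, so \Diamond s is true at x.
Satisfying worlds: {u, v, x, y}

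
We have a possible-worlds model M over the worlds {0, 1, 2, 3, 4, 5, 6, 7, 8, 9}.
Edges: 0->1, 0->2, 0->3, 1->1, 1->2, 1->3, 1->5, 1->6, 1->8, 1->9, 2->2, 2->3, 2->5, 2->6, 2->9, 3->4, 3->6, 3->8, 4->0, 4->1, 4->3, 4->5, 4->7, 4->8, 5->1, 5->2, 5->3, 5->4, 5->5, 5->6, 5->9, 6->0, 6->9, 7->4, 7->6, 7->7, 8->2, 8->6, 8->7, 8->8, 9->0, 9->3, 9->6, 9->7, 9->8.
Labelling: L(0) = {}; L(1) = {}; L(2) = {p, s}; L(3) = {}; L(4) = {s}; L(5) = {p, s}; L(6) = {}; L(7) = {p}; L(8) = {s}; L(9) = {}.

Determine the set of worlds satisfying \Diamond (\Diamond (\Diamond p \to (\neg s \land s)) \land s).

0, 1, 2, 3, 4, 5, 7, 8, 9

Recall that \Diamond ψ holds at a world iff ψ holds at some accessible world.
Let φ = \Diamond (\Diamond (\Diamond p \to (\neg s \land s)) \land s). Evaluate φ at each world:
  0 (successors {1, 2, 3}): φ is true.
  1 (successors {1, 2, 3, 5, 6, 8, 9}): φ is true.
  2 (successors {2, 3, 5, 6, 9}): φ is true.
  3 (successors {4, 6, 8}): φ is true.
  4 (successors {0, 1, 3, 5, 7, 8}): φ is true.
  5 (successors {1, 2, 3, 4, 5, 6, 9}): φ is true.
  6 (successors {0, 9}): φ is false.
  7 (successors {4, 6, 7}): φ is true.
  8 (successors {2, 6, 7, 8}): φ is true.
  9 (successors {0, 3, 6, 7, 8}): φ is true.
For instance, at 5:
  At 5: \Diamond (\Diamond (\Diamond p \to (\neg s \land s)) \land s) requires \Diamond (\Diamond p \to (\neg s \land s)) \land s at some successor in {1, 2, 3, 4, 5, 6, 9}.
    \Diamond (\Diamond p \to (\neg s \land s)) \land s holds at 2, so \Diamond (\Diamond (\Diamond p \to (\neg s \land s)) \land s) is true at 5.
      At 2: \Diamond (\Diamond p \to (\neg s \land s)) is true, s is true, so \Diamond (\Diamond p \to (\neg s \land s)) \land s is true.
Satisfying worlds: {0, 1, 2, 3, 4, 5, 7, 8, 9}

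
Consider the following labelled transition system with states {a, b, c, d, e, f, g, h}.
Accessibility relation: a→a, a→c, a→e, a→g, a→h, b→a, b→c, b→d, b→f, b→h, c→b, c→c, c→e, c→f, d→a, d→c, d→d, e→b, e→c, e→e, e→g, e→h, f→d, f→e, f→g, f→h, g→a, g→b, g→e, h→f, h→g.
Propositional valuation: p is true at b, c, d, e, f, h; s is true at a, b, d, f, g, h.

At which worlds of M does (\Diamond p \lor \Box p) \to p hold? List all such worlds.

Recall that \Box ψ holds at a world iff ψ holds at every accessible world, and \Diamond ψ holds iff ψ holds at some accessible world.
Let φ = (\Diamond p \lor \Box p) \to p. Evaluate φ at each world:
  a (successors {a, c, e, g, h}): φ is false.
  b (successors {a, c, d, f, h}): φ is true.
  c (successors {b, c, e, f}): φ is true.
  d (successors {a, c, d}): φ is true.
  e (successors {b, c, e, g, h}): φ is true.
  f (successors {d, e, g, h}): φ is true.
  g (successors {a, b, e}): φ is false.
  h (successors {f, g}): φ is true.
For instance, at e:
  At e: \Diamond p \lor \Box p is true, p is true, so (\Diamond p \lor \Box p) \to p is true.
    At e: \Diamond p is true, \Box p is false, so \Diamond p \lor \Box p is true.
      At e: \Diamond p requires p at some successor in {b, c, e, g, h}.
        p holds at b, so \Diamond p is true at e.
      At e: \Box p requires p at every successor {b, c, e, g, h}.
        p fails at g, so \Box p is false at e.
Satisfying worlds: {b, c, d, e, f, h}

b, c, d, e, f, h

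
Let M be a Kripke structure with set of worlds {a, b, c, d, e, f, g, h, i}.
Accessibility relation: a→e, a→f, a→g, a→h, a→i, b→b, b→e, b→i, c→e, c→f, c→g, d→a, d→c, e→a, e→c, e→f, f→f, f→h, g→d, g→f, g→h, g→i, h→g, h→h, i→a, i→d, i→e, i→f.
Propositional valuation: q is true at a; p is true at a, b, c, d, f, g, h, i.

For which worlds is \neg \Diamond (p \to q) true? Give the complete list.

Let φ = \neg \Diamond (p \to q). Evaluate φ at each world:
  a (successors {e, f, g, h, i}): φ is false.
  b (successors {b, e, i}): φ is false.
  c (successors {e, f, g}): φ is false.
  d (successors {a, c}): φ is false.
  e (successors {a, c, f}): φ is false.
  f (successors {f, h}): φ is true.
  g (successors {d, f, h, i}): φ is true.
  h (successors {g, h}): φ is true.
  i (successors {a, d, e, f}): φ is false.
For instance, at b:
  At b: \Diamond (p \to q) is true, so \neg \Diamond (p \to q) is false.
    At b: \Diamond (p \to q) requires p \to q at some successor in {b, e, i}.
      p \to q holds at e, so \Diamond (p \to q) is true at b.
Satisfying worlds: {f, g, h}

f, g, h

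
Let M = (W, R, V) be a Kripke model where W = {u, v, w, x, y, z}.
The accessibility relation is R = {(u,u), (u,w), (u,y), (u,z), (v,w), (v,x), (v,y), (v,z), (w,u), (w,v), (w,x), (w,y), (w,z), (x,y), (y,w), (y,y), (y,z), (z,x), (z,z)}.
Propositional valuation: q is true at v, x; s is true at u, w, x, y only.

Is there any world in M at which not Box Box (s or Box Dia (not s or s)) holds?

Recall that Box ψ holds at a world iff ψ holds at every accessible world, and Dia ψ holds iff ψ holds at some accessible world.
Let φ = not Box Box (s or Box Dia (not s or s)). Evaluate φ at each world:
  u (successors {u, w, y, z}): φ is false.
  v (successors {w, x, y, z}): φ is false.
  w (successors {u, v, x, y, z}): φ is false.
  x (successors {y}): φ is false.
  y (successors {w, y, z}): φ is false.
  z (successors {x, z}): φ is false.
For instance, at z:
  At z: Box Box (s or Box Dia (not s or s)) is true, so not Box Box (s or Box Dia (not s or s)) is false.
    At z: Box Box (s or Box Dia (not s or s)) requires Box (s or Box Dia (not s or s)) at every successor {x, z}.
      At x: Box (s or Box Dia (not s or s)) is true.
      At z: Box (s or Box Dia (not s or s)) is true.
    So Box Box (s or Box Dia (not s or s)) is true at z.

No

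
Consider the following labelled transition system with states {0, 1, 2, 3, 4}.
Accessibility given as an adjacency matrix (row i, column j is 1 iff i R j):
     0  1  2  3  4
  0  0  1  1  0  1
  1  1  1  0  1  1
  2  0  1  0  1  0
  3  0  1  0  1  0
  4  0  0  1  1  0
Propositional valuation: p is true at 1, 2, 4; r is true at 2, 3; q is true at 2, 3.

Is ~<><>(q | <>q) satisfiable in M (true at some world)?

No

Let φ = ~<><>(q | <>q). Evaluate φ at each world:
  0 (successors {1, 2, 4}): φ is false.
  1 (successors {0, 1, 3, 4}): φ is false.
  2 (successors {1, 3}): φ is false.
  3 (successors {1, 3}): φ is false.
  4 (successors {2, 3}): φ is false.
For instance, at 2:
  At 2: <><>(q | <>q) is true, so ~<><>(q | <>q) is false.
    At 2: <><>(q | <>q) requires <>(q | <>q) at some successor in {1, 3}.
      <>(q | <>q) holds at 1, so <><>(q | <>q) is true at 2.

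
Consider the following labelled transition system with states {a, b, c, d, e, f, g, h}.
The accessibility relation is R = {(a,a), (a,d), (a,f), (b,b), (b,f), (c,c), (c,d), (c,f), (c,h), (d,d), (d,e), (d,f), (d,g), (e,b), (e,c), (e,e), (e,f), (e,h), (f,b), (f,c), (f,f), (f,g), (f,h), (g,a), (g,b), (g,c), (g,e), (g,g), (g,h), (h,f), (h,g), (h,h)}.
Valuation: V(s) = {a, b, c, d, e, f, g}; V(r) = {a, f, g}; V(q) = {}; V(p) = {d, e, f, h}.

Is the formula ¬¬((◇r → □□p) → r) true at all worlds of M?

Let φ = ¬¬((◇r → □□p) → r). Evaluate φ at each world:
  a (successors {a, d, f}): φ is true.
  b (successors {b, f}): φ is true.
  c (successors {c, d, f, h}): φ is true.
  d (successors {d, e, f, g}): φ is true.
  e (successors {b, c, e, f, h}): φ is true.
  f (successors {b, c, f, g, h}): φ is true.
  g (successors {a, b, c, e, g, h}): φ is true.
  h (successors {f, g, h}): φ is true.
For instance, at e:
  At e: ¬((◇r → □□p) → r) is false, so ¬¬((◇r → □□p) → r) is true.
    At e: (◇r → □□p) → r is true, so ¬((◇r → □□p) → r) is false.
      At e: ◇r → □□p is false, r is false, so (◇r → □□p) → r is true.

Yes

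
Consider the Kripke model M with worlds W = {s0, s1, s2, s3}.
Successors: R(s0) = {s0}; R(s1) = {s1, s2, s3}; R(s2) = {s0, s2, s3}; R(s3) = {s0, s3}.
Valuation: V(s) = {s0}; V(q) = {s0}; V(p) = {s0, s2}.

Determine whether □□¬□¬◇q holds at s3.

Yes

At s3: □□¬□¬◇q requires □¬□¬◇q at every successor {s0, s3}.
    At s0: □¬□¬◇q requires ¬□¬◇q at every successor {s0}.
      At s0: ¬□¬◇q is true.
    So □¬□¬◇q is true at s0.
    At s3: □¬□¬◇q requires ¬□¬◇q at every successor {s0, s3}.
      At s0: ¬□¬◇q is true.
      At s3: ¬□¬◇q is true.
    So □¬□¬◇q is true at s3.
So □□¬□¬◇q is true at s3.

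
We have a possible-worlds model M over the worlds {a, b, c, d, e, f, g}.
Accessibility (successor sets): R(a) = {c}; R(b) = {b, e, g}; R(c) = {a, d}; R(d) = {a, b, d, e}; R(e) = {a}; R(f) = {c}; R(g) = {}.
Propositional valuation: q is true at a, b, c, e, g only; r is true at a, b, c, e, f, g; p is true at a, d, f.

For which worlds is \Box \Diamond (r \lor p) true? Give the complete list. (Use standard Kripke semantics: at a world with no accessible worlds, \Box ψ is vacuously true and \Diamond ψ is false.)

a, c, d, e, f, g

Let φ = \Box \Diamond (r \lor p). Evaluate φ at each world:
  a (successors {c}): φ is true.
  b (successors {b, e, g}): φ is false.
  c (successors {a, d}): φ is true.
  d (successors {a, b, d, e}): φ is true.
  e (successors {a}): φ is true.
  f (successors {c}): φ is true.
  g (successors ∅): φ is true.
For instance, at f:
  At f: \Box \Diamond (r \lor p) requires \Diamond (r \lor p) at every successor {c}.
      At c: \Diamond (r \lor p) requires r \lor p at some successor in {a, d}.
        r \lor p holds at a, so \Diamond (r \lor p) is true at c.
  So \Box \Diamond (r \lor p) is true at f.
Satisfying worlds: {a, c, d, e, f, g}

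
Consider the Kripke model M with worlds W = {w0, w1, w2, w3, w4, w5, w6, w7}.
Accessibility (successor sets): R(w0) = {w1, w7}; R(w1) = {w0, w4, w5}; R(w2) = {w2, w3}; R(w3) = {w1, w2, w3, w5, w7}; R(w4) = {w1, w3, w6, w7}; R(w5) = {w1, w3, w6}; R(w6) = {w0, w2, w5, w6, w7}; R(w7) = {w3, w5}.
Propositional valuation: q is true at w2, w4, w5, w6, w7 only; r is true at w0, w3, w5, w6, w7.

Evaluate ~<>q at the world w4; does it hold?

At w4: <>q is true, so ~<>q is false.
  At w4: <>q requires q at some successor in {w1, w3, w6, w7}.
    q holds at w6, so <>q is true at w4.

No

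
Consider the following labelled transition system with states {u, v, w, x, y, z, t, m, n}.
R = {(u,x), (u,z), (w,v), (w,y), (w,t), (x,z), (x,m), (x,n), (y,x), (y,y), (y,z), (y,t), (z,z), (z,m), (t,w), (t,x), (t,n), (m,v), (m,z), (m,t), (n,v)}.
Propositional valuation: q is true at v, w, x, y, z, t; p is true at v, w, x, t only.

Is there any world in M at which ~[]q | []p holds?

Recall that []ψ holds at a world iff ψ holds at every accessible world, and <>ψ holds iff ψ holds at some accessible world.
Let φ = ~[]q | []p. Evaluate φ at each world:
  u (successors {x, z}): φ is false.
  v (successors ∅): φ is true.
  w (successors {v, y, t}): φ is false.
  x (successors {z, m, n}): φ is true.
  y (successors {x, y, z, t}): φ is false.
  z (successors {z, m}): φ is true.
  t (successors {w, x, n}): φ is true.
  m (successors {v, z, t}): φ is false.
  n (successors {v}): φ is true.
Detail at v (witness):
  At v: ~[]q is false, []p is true, so ~[]q | []p is true.
    At v: []q is true, so ~[]q is false.
      At v: no accessible worlds, so []q holds vacuously.
    At v: no accessible worlds, so []p holds vacuously.

Yes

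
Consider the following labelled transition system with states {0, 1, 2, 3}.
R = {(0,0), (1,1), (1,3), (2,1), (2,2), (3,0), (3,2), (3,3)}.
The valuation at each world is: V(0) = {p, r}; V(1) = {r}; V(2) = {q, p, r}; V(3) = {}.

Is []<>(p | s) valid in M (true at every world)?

No

Recall that []ψ holds at a world iff ψ holds at every accessible world, and <>ψ holds iff ψ holds at some accessible world.
Let φ = []<>(p | s). Evaluate φ at each world:
  0 (successors {0}): φ is true.
  1 (successors {1, 3}): φ is false.
  2 (successors {1, 2}): φ is false.
  3 (successors {0, 2, 3}): φ is true.
Detail at 1 (counterexample):
  At 1: []<>(p | s) requires <>(p | s) at every successor {1, 3}.
    <>(p | s) fails at 1, so []<>(p | s) is false at 1.
      At 1: <>(p | s) requires p | s at some successor in {1, 3}.
        At 1: p | s is false.
        At 3: p | s is false.
      So <>(p | s) is false at 1.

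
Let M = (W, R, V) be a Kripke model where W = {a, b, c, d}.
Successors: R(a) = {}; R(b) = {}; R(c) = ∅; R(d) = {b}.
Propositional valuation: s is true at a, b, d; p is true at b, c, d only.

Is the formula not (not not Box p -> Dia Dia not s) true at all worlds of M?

Yes

Let φ = not (not not Box p -> Dia Dia not s). Evaluate φ at each world:
  a (successors ∅): φ is true.
  b (successors ∅): φ is true.
  c (successors ∅): φ is true.
  d (successors {b}): φ is true.
For instance, at d:
  At d: not not Box p -> Dia Dia not s is false, so not (not not Box p -> Dia Dia not s) is true.
    At d: not not Box p is true, Dia Dia not s is false, so not not Box p -> Dia Dia not s is false.
      At d: not Box p is false, so not not Box p is true.
      At d: Dia Dia not s requires Dia not s at some successor in {b}.
        At b: Dia not s is false.
      So Dia Dia not s is false at d.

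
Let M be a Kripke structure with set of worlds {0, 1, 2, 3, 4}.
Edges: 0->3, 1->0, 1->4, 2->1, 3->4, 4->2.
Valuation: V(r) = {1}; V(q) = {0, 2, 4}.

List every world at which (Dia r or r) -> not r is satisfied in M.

0, 2, 3, 4

Let φ = (Dia r or r) -> not r. Evaluate φ at each world:
  0 (successors {3}): φ is true.
  1 (successors {0, 4}): φ is false.
  2 (successors {1}): φ is true.
  3 (successors {4}): φ is true.
  4 (successors {2}): φ is true.
For instance, at 2:
  At 2: Dia r or r is true, not r is true, so (Dia r or r) -> not r is true.
    At 2: Dia r is true, r is false, so Dia r or r is true.
      At 2: Dia r requires r at some successor in {1}.
        r holds at 1, so Dia r is true at 2.
Satisfying worlds: {0, 2, 3, 4}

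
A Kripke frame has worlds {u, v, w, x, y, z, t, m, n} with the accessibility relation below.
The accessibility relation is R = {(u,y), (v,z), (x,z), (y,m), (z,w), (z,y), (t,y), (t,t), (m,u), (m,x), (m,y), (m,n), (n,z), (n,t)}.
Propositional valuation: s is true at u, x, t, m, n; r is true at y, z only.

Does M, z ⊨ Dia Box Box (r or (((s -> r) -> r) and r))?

Recall that Box ψ holds at a world iff ψ holds at every accessible world, and Dia ψ holds iff ψ holds at some accessible world.
At z: Dia Box Box (r or (((s -> r) -> r) and r)) requires Box Box (r or (((s -> r) -> r) and r)) at some successor in {w, y}.
  Box Box (r or (((s -> r) -> r) and r)) holds at w, so Dia Box Box (r or (((s -> r) -> r) and r)) is true at z.
    At w: no accessible worlds, so Box Box (r or (((s -> r) -> r) and r)) holds vacuously.

Yes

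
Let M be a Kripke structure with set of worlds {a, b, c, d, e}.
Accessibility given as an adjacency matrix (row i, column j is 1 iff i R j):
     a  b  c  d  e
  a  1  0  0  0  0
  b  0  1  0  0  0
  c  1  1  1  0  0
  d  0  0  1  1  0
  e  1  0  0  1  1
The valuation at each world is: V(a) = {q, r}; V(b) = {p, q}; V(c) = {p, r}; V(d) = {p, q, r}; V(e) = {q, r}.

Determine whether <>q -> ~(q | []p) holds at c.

At c: <>q is true, ~(q | []p) is true, so <>q -> ~(q | []p) is true.
  At c: <>q requires q at some successor in {a, b, c}.
    q holds at a, so <>q is true at c.
  At c: q | []p is false, so ~(q | []p) is true.
    At c: q is false, []p is false, so q | []p is false.
      At c: []p requires p at every successor {a, b, c}.
        p fails at a, so []p is false at c.

Yes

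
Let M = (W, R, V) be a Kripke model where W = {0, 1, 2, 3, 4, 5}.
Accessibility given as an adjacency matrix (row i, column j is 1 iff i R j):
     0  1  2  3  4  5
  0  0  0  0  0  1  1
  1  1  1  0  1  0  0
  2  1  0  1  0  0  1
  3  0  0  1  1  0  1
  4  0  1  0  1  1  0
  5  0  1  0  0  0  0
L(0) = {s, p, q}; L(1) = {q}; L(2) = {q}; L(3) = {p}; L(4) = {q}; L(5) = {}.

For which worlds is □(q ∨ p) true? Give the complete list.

1, 4, 5

Let φ = □(q ∨ p). Evaluate φ at each world:
  0 (successors {4, 5}): φ is false.
  1 (successors {0, 1, 3}): φ is true.
  2 (successors {0, 2, 5}): φ is false.
  3 (successors {2, 3, 5}): φ is false.
  4 (successors {1, 3, 4}): φ is true.
  5 (successors {1}): φ is true.
For instance, at 5:
  At 5: □(q ∨ p) requires q ∨ p at every successor {1}.
    At 1: q ∨ p is true.
  So □(q ∨ p) is true at 5.
Satisfying worlds: {1, 4, 5}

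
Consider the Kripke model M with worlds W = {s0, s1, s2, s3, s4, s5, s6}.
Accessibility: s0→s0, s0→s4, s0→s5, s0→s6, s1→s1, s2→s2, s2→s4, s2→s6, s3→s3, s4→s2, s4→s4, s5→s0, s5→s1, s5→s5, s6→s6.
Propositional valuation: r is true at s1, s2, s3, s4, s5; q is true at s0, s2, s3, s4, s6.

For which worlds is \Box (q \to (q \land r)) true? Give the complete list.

Let φ = \Box (q \to (q \land r)). Evaluate φ at each world:
  s0 (successors {s0, s4, s5, s6}): φ is false.
  s1 (successors {s1}): φ is true.
  s2 (successors {s2, s4, s6}): φ is false.
  s3 (successors {s3}): φ is true.
  s4 (successors {s2, s4}): φ is true.
  s5 (successors {s0, s1, s5}): φ is false.
  s6 (successors {s6}): φ is false.
For instance, at s5:
  At s5: \Box (q \to (q \land r)) requires q \to (q \land r) at every successor {s0, s1, s5}.
    q \to (q \land r) fails at s0, so \Box (q \to (q \land r)) is false at s5.
Satisfying worlds: {s1, s3, s4}

s1, s3, s4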